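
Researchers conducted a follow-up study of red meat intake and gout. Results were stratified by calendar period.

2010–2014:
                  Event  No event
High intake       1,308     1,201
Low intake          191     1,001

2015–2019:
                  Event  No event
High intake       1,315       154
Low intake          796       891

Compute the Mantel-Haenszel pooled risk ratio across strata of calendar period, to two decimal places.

2.25

RR_MH = Σ(aᵢ·n₀ᵢ/nᵢ) / Σ(cᵢ·n₁ᵢ/nᵢ), with n₁ᵢ = aᵢ+bᵢ (exposed), n₀ᵢ = cᵢ+dᵢ (unexposed), nᵢ = n₁ᵢ+n₀ᵢ.
Stratum 1 (2010–2014): n₁ = 2509, n₀ = 1192, n = 3701; a·n₀/n = 1308·1192/3701 = 421.2743; c·n₁/n = 191·2509/3701 = 129.4837
Stratum 2 (2015–2019): n₁ = 1469, n₀ = 1687, n = 3156; a·n₀/n = 1315·1687/3156 = 702.9167; c·n₁/n = 796·1469/3156 = 370.5082
RR_MH = (421.2743 + 702.9167) / (129.4837 + 370.5082) = 1124.1909 / 499.9919 = 2.24842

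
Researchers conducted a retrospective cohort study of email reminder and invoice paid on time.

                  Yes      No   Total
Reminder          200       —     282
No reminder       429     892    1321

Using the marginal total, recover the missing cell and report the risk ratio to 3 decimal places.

2.184

The missing cell is in the exposed row: 282 − 200 = 82.
So a = 200, b = 82, c = 429, d = 892.
RR = [a/(a+b)] / [c/(c+d)] = (200/282) / (429/1321) = 0.70922/0.32475 = 2.18387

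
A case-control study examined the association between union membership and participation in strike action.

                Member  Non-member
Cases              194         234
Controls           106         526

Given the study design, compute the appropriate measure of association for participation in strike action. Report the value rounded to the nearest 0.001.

4.114

Reading the table with exposure as columns: a = 194 (Member, case), b = 106 (Member, non-case), c = 234 (Non-member, case), d = 526.
This is a case-control study: participants were sampled on outcome status, so risks in the source population cannot be estimated directly — relative risk is not valid here. The odds ratio is the appropriate measure.
OR = (a·d)/(b·c) = (194 × 526) / (106 × 234) = 102044 / 24804 = 4.11401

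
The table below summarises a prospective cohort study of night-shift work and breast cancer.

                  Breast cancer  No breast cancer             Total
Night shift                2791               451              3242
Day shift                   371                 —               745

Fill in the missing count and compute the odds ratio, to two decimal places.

The missing cell is in the unexposed row: 745 − 371 = 374.
So a = 2791, b = 451, c = 371, d = 374.
OR = (a·d)/(b·c) = (2791 × 374) / (451 × 371) = 1043834 / 167321 = 6.23851

6.24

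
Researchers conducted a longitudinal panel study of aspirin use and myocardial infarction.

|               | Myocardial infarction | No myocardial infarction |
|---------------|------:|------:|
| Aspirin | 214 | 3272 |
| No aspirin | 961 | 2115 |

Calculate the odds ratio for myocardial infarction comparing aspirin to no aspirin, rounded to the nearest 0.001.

Cells: a = 214, b = 3272, c = 961, d = 2115.
OR = (a·d)/(b·c) = (214 × 2115) / (3272 × 961) = 452610 / 3144392 = 0.14394
Exposure is associated with lower odds of myocardial infarction (OR = 0.14 < 1).

0.144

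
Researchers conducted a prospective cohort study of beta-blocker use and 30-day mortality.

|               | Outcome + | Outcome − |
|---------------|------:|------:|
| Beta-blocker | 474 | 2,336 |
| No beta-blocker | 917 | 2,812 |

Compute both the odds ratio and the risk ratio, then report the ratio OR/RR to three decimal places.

Cells: a = 474, b = 2336, c = 917, d = 2812.
OR = (474·2812)/(2336·917) = 1332888/2142112 = 0.62223
Risk in exposed = 474/2810 = 0.16868; risk in unexposed = 917/3729 = 0.24591; RR = 0.68595
OR/RR = 0.62223 / 0.68595 = 0.90710
The outcome is not rare, so the OR lies further from 1 than the RR.

0.907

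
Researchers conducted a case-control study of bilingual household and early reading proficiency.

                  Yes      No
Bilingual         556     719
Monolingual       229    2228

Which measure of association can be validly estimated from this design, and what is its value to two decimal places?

7.52

Cells: a = 556, b = 719, c = 229, d = 2228.
This is a case-control study: participants were sampled on outcome status, so risks in the source population cannot be estimated directly — relative risk is not valid here. The odds ratio is the appropriate measure.
OR = (a·d)/(b·c) = (556 × 2228) / (719 × 229) = 1238768 / 164651 = 7.52360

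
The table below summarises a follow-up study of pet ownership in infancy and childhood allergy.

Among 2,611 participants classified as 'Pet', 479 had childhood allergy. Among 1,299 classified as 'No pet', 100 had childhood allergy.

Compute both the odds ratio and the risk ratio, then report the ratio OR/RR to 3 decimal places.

From the description: a = 479, b = 2132, c = 100, d = 1199.
OR = (479·1199)/(2132·100) = 574321/213200 = 2.69381
Risk in exposed = 479/2611 = 0.18345; risk in unexposed = 100/1299 = 0.07698; RR = 2.38308
OR/RR = 2.69381 / 2.38308 = 1.13039
The outcome is not rare, so the OR lies further from 1 than the RR.

1.130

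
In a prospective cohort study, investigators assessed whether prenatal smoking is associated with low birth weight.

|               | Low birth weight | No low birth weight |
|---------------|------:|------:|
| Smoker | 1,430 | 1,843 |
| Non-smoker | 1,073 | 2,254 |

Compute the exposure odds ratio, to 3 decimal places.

1.630

Cells: a = 1430, b = 1843, c = 1073, d = 2254.
OR = (a·d)/(b·c) = (1430 × 2254) / (1843 × 1073) = 3223220 / 1977539 = 1.62991
The odds of low birth weight are about 1.63 times as high in the smoker group.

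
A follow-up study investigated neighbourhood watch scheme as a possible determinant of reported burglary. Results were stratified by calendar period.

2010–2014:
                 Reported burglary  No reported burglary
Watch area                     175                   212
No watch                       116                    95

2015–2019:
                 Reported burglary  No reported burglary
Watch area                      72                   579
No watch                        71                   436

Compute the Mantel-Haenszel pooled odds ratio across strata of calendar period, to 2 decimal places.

OR_MH = Σ(aᵢdᵢ/nᵢ) / Σ(bᵢcᵢ/nᵢ), where nᵢ is the stratum total.
Stratum 1 (2010–2014): n = 598; a·d/n = 175·95/598 = 27.8010; b·c/n = 212·116/598 = 41.1237
Stratum 2 (2015–2019): n = 1158; a·d/n = 72·436/1158 = 27.1088; b·c/n = 579·71/1158 = 35.5000
OR_MH = (27.8010 + 27.1088) / (41.1237 + 35.5000) = 54.9098 / 76.6237 = 0.71662

0.72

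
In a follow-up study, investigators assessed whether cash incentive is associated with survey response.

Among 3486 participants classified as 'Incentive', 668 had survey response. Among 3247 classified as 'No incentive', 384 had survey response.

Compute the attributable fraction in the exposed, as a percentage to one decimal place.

38.3

From the description: a = 668, b = 2818, c = 384, d = 2863.
Risk in exposed = 668/3486 = 0.19162; risk in unexposed = 384/3247 = 0.11826.
RR = 0.19162/0.11826 = 1.62032
AR% = (RR − 1)/RR × 100 = (1.62032 − 1)/1.62032 × 100 = 38.2837%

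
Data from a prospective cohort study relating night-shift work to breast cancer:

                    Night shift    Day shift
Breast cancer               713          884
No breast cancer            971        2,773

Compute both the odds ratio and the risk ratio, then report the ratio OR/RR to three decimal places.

1.315

Reading the table with exposure as columns: a = 713 (Night shift, case), b = 971 (Night shift, non-case), c = 884 (Day shift, case), d = 2773.
OR = (713·2773)/(971·884) = 1977149/858364 = 2.30339
Risk in exposed = 713/1684 = 0.42340; risk in unexposed = 884/3657 = 0.24173; RR = 1.75154
OR/RR = 2.30339 / 1.75154 = 1.31507
The outcome is not rare, so the OR lies further from 1 than the RR.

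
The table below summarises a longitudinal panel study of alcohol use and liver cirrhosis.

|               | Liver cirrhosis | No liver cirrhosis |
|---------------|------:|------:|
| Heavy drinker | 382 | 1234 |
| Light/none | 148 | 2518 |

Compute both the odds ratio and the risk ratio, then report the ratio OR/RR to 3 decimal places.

Cells: a = 382, b = 1234, c = 148, d = 2518.
OR = (382·2518)/(1234·148) = 961876/182632 = 5.26674
Risk in exposed = 382/1616 = 0.23639; risk in unexposed = 148/2666 = 0.05551; RR = 4.25814
OR/RR = 5.26674 / 4.25814 = 1.23686
The outcome is not rare, so the OR lies further from 1 than the RR.

1.237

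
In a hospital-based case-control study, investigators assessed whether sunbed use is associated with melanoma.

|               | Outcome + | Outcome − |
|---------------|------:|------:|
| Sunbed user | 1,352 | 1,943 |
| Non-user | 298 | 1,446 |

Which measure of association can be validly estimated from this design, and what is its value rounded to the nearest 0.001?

3.376

Cells: a = 1352, b = 1943, c = 298, d = 1446.
This is a hospital-based case-control study: participants were sampled on outcome status, so risks in the source population cannot be estimated directly — relative risk is not valid here. The odds ratio is the appropriate measure.
OR = (a·d)/(b·c) = (1352 × 1446) / (1943 × 298) = 1954992 / 579014 = 3.37642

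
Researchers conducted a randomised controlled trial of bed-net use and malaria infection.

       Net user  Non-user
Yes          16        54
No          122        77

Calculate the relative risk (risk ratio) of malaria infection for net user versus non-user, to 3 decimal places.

Reading the table with exposure as columns: a = 16 (Net user, case), b = 122 (Net user, non-case), c = 54 (Non-user, case), d = 77.
Risk in exposed = 16/138 = 0.11594; risk in unexposed = 54/131 = 0.41221.
RR = 0.11594 / 0.41221 = 0.28127
The risk is 72% lower among the exposed than among the unexposed.

0.281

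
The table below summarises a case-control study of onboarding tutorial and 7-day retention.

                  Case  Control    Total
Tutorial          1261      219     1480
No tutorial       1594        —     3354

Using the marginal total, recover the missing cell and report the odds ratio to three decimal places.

6.358

The missing cell is in the unexposed row: 3354 − 1594 = 1760.
So a = 1261, b = 219, c = 1594, d = 1760.
OR = (a·d)/(b·c) = (1261 × 1760) / (219 × 1594) = 2219360 / 349086 = 6.35763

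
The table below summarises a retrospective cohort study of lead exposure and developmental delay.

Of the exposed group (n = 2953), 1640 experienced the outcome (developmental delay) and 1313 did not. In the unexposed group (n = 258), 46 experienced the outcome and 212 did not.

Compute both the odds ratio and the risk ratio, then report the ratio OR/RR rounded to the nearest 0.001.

From the description: a = 1640, b = 1313, c = 46, d = 212.
OR = (1640·212)/(1313·46) = 347680/60398 = 5.75648
Risk in exposed = 1640/2953 = 0.55537; risk in unexposed = 46/258 = 0.17829; RR = 3.11489
OR/RR = 5.75648 / 3.11489 = 1.84805
The outcome is not rare, so the OR lies further from 1 than the RR.

1.848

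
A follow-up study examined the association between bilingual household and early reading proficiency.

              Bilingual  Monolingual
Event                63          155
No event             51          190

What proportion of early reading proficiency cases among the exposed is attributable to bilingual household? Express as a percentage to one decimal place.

Reading the table with exposure as columns: a = 63 (Bilingual, case), b = 51 (Bilingual, non-case), c = 155 (Monolingual, case), d = 190.
Risk in exposed = 63/114 = 0.55263; risk in unexposed = 155/345 = 0.44928.
RR = 0.55263/0.44928 = 1.23005
AR% = (RR − 1)/RR × 100 = (1.23005 − 1)/1.23005 × 100 = 18.7026%

18.7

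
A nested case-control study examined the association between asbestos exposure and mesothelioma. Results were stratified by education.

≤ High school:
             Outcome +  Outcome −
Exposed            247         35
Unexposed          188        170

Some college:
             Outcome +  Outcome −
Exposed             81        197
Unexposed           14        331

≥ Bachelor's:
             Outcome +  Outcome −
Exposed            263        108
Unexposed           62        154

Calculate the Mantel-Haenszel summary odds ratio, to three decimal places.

OR_MH = Σ(aᵢdᵢ/nᵢ) / Σ(bᵢcᵢ/nᵢ), where nᵢ is the stratum total.
Stratum 1 (≤ High school): n = 640; a·d/n = 247·170/640 = 65.6094; b·c/n = 35·188/640 = 10.2812
Stratum 2 (Some college): n = 623; a·d/n = 81·331/623 = 43.0353; b·c/n = 197·14/623 = 4.4270
Stratum 3 (≥ Bachelor's): n = 587; a·d/n = 263·154/587 = 68.9983; b·c/n = 108·62/587 = 11.4072
OR_MH = (65.6094 + 43.0353 + 68.9983) / (10.2812 + 4.4270 + 11.4072) = 177.6430 / 26.1154 = 6.80224

6.802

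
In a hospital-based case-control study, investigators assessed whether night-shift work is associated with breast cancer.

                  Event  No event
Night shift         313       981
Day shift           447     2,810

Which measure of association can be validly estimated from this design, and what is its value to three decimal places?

2.006

Cells: a = 313, b = 981, c = 447, d = 2810.
This is a hospital-based case-control study: participants were sampled on outcome status, so risks in the source population cannot be estimated directly — relative risk is not valid here. The odds ratio is the appropriate measure.
OR = (a·d)/(b·c) = (313 × 2810) / (981 × 447) = 879530 / 438507 = 2.00574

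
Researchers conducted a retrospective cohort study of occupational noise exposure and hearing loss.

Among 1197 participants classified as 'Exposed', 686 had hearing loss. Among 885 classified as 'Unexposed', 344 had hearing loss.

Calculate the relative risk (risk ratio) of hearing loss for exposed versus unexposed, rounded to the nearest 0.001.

From the description: a = 686, b = 511, c = 344, d = 541.
Risk in exposed = 686/1197 = 0.57310; risk in unexposed = 344/885 = 0.38870.
RR = 0.57310 / 0.38870 = 1.47440
The risk among the exposed is 1.47 times that among the unexposed.

1.474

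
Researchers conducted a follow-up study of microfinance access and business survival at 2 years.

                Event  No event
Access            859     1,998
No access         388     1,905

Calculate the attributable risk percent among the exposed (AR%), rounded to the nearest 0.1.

Cells: a = 859, b = 1998, c = 388, d = 1905.
Risk in exposed = 859/2857 = 0.30067; risk in unexposed = 388/2293 = 0.16921.
RR = 0.30067/0.16921 = 1.77687
AR% = (RR − 1)/RR × 100 = (1.77687 − 1)/1.77687 × 100 = 43.7212%

43.7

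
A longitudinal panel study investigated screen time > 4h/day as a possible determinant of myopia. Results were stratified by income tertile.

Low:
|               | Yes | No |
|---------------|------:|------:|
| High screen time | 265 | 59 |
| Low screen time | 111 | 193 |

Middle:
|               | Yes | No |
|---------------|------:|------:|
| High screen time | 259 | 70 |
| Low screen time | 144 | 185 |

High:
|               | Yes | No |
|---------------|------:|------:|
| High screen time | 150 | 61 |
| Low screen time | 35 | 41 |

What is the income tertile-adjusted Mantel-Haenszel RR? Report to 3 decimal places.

1.919

RR_MH = Σ(aᵢ·n₀ᵢ/nᵢ) / Σ(cᵢ·n₁ᵢ/nᵢ), with n₁ᵢ = aᵢ+bᵢ (exposed), n₀ᵢ = cᵢ+dᵢ (unexposed), nᵢ = n₁ᵢ+n₀ᵢ.
Stratum 1 (Low): n₁ = 324, n₀ = 304, n = 628; a·n₀/n = 265·304/628 = 128.2803; c·n₁/n = 111·324/628 = 57.2675
Stratum 2 (Middle): n₁ = 329, n₀ = 329, n = 658; a·n₀/n = 259·329/658 = 129.5000; c·n₁/n = 144·329/658 = 72.0000
Stratum 3 (High): n₁ = 211, n₀ = 76, n = 287; a·n₀/n = 150·76/287 = 39.7213; c·n₁/n = 35·211/287 = 25.7317
RR_MH = (128.2803 + 129.5000 + 39.7213) / (57.2675 + 72.0000 + 25.7317) = 297.5015 / 154.9992 = 1.91937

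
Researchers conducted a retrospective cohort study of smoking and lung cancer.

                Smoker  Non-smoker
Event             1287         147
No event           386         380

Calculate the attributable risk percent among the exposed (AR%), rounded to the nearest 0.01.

Reading the table with exposure as columns: a = 1287 (Smoker, case), b = 386 (Smoker, non-case), c = 147 (Non-smoker, case), d = 380.
Risk in exposed = 1287/1673 = 0.76928; risk in unexposed = 147/527 = 0.27894.
RR = 0.76928/0.27894 = 2.75788
AR% = (RR − 1)/RR × 100 = (2.75788 − 1)/2.75788 × 100 = 63.7403%

63.74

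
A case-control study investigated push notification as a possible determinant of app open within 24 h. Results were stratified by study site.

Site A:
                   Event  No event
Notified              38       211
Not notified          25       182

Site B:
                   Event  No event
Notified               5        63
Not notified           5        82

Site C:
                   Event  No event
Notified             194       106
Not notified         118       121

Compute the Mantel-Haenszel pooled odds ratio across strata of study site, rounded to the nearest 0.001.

1.667

OR_MH = Σ(aᵢdᵢ/nᵢ) / Σ(bᵢcᵢ/nᵢ), where nᵢ is the stratum total.
Stratum 1 (Site A): n = 456; a·d/n = 38·182/456 = 15.1667; b·c/n = 211·25/456 = 11.5680
Stratum 2 (Site B): n = 155; a·d/n = 5·82/155 = 2.6452; b·c/n = 63·5/155 = 2.0323
Stratum 3 (Site C): n = 539; a·d/n = 194·121/539 = 43.5510; b·c/n = 106·118/539 = 23.2059
OR_MH = (15.1667 + 2.6452 + 43.5510) / (11.5680 + 2.0323 + 23.2059) = 61.3628 / 36.8062 = 1.66719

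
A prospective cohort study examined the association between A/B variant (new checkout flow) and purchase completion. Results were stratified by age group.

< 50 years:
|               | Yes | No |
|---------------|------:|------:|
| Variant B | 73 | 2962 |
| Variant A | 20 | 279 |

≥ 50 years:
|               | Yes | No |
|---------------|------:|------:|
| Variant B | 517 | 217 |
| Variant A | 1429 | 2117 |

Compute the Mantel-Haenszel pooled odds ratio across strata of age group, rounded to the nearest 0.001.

2.902

OR_MH = Σ(aᵢdᵢ/nᵢ) / Σ(bᵢcᵢ/nᵢ), where nᵢ is the stratum total.
Stratum 1 (< 50 years): n = 3334; a·d/n = 73·279/3334 = 6.1089; b·c/n = 2962·20/3334 = 17.7684
Stratum 2 (≥ 50 years): n = 4280; a·d/n = 517·2117/4280 = 255.7217; b·c/n = 217·1429/4280 = 72.4516
OR_MH = (6.1089 + 255.7217) / (17.7684 + 72.4516) = 261.8306 / 90.2201 = 2.90213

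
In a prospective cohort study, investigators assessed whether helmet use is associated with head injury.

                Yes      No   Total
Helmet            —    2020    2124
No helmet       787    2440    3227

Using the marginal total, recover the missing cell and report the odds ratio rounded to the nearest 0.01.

The missing cell is in the exposed row: 2124 − 2020 = 104.
So a = 104, b = 2020, c = 787, d = 2440.
OR = (a·d)/(b·c) = (104 × 2440) / (2020 × 787) = 253760 / 1589740 = 0.15962

0.16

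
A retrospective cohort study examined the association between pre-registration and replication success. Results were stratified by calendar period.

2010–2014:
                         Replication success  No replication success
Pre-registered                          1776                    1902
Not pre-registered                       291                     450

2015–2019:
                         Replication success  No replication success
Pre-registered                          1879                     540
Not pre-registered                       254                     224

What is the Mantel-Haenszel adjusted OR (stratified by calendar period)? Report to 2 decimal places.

1.89

OR_MH = Σ(aᵢdᵢ/nᵢ) / Σ(bᵢcᵢ/nᵢ), where nᵢ is the stratum total.
Stratum 1 (2010–2014): n = 4419; a·d/n = 1776·450/4419 = 180.8554; b·c/n = 1902·291/4419 = 125.2505
Stratum 2 (2015–2019): n = 2897; a·d/n = 1879·224/2897 = 145.2868; b·c/n = 540·254/2897 = 47.3455
OR_MH = (180.8554 + 145.2868) / (125.2505 + 47.3455) = 326.1422 / 172.5960 = 1.88963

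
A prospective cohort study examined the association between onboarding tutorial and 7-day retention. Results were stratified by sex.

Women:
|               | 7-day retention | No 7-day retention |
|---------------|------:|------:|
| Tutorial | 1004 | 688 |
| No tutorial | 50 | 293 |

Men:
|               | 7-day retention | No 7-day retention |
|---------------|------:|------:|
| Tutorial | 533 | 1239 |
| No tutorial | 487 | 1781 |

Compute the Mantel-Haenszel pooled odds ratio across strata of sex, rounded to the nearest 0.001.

2.283

OR_MH = Σ(aᵢdᵢ/nᵢ) / Σ(bᵢcᵢ/nᵢ), where nᵢ is the stratum total.
Stratum 1 (Women): n = 2035; a·d/n = 1004·293/2035 = 144.5563; b·c/n = 688·50/2035 = 16.9042
Stratum 2 (Men): n = 4040; a·d/n = 533·1781/4040 = 234.9686; b·c/n = 1239·487/4040 = 149.3547
OR_MH = (144.5563 + 234.9686) / (16.9042 + 149.3547) = 379.5248 / 166.2589 = 2.28273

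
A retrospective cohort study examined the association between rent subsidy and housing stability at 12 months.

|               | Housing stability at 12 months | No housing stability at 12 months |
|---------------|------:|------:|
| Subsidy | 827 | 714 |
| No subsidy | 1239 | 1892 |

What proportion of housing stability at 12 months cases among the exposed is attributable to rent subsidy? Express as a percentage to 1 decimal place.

Cells: a = 827, b = 714, c = 1239, d = 1892.
Risk in exposed = 827/1541 = 0.53666; risk in unexposed = 1239/3131 = 0.39572.
RR = 0.53666/0.39572 = 1.35617
AR% = (RR − 1)/RR × 100 = (1.35617 − 1)/1.35617 × 100 = 26.2630%

26.3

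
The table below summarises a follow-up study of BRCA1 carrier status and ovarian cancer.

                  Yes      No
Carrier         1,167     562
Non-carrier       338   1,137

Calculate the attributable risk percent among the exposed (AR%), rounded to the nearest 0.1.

Cells: a = 1167, b = 562, c = 338, d = 1137.
Risk in exposed = 1167/1729 = 0.67496; risk in unexposed = 338/1475 = 0.22915.
RR = 0.67496/0.22915 = 2.94545
AR% = (RR − 1)/RR × 100 = (2.94545 − 1)/2.94545 × 100 = 66.0493%

66.0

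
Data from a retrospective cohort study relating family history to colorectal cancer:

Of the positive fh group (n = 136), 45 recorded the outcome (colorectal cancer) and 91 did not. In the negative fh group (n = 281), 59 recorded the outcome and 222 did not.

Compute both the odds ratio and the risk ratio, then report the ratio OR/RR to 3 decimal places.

1.181

From the description: a = 45, b = 91, c = 59, d = 222.
OR = (45·222)/(91·59) = 9990/5369 = 1.86068
Risk in exposed = 45/136 = 0.33088; risk in unexposed = 59/281 = 0.20996; RR = 1.57590
OR/RR = 1.86068 / 1.57590 = 1.18071
The outcome is not rare, so the OR lies further from 1 than the RR.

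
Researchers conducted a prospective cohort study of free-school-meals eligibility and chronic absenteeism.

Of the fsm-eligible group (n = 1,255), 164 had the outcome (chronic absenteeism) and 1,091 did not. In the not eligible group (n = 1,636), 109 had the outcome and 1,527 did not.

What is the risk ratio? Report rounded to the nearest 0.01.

From the description: a = 164, b = 1091, c = 109, d = 1527.
Risk in exposed = 164/1255 = 0.13068; risk in unexposed = 109/1636 = 0.06663.
RR = 0.13068 / 0.06663 = 1.96136
The risk among the exposed is 1.96 times that among the unexposed.

1.96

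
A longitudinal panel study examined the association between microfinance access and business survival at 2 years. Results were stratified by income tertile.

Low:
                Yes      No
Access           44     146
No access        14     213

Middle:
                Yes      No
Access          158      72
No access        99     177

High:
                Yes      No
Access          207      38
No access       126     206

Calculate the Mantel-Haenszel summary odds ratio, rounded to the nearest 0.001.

5.558

OR_MH = Σ(aᵢdᵢ/nᵢ) / Σ(bᵢcᵢ/nᵢ), where nᵢ is the stratum total.
Stratum 1 (Low): n = 417; a·d/n = 44·213/417 = 22.4748; b·c/n = 146·14/417 = 4.9017
Stratum 2 (Middle): n = 506; a·d/n = 158·177/506 = 55.2688; b·c/n = 72·99/506 = 14.0870
Stratum 3 (High): n = 577; a·d/n = 207·206/577 = 73.9029; b·c/n = 38·126/577 = 8.2981
OR_MH = (22.4748 + 55.2688 + 73.9029) / (4.9017 + 14.0870 + 8.2981) = 151.6465 / 27.2867 = 5.55752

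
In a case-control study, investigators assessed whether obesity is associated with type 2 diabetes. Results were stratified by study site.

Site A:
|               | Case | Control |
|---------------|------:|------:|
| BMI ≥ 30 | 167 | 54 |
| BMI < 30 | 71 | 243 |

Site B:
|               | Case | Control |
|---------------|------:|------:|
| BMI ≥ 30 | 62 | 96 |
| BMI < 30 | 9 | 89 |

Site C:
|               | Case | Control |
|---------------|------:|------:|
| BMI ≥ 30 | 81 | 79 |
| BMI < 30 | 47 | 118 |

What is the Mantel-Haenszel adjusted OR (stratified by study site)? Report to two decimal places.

OR_MH = Σ(aᵢdᵢ/nᵢ) / Σ(bᵢcᵢ/nᵢ), where nᵢ is the stratum total.
Stratum 1 (Site A): n = 535; a·d/n = 167·243/535 = 75.8523; b·c/n = 54·71/535 = 7.1664
Stratum 2 (Site B): n = 256; a·d/n = 62·89/256 = 21.5547; b·c/n = 96·9/256 = 3.3750
Stratum 3 (Site C): n = 325; a·d/n = 81·118/325 = 29.4092; b·c/n = 79·47/325 = 11.4246
OR_MH = (75.8523 + 21.5547 + 29.4092) / (7.1664 + 3.3750 + 11.4246) = 126.8163 / 21.9660 = 5.77331

5.77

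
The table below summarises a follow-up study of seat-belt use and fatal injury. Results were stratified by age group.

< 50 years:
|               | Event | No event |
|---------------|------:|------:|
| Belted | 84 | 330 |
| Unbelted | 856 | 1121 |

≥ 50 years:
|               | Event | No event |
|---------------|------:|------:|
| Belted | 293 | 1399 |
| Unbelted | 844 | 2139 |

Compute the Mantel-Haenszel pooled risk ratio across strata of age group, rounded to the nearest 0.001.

RR_MH = Σ(aᵢ·n₀ᵢ/nᵢ) / Σ(cᵢ·n₁ᵢ/nᵢ), with n₁ᵢ = aᵢ+bᵢ (exposed), n₀ᵢ = cᵢ+dᵢ (unexposed), nᵢ = n₁ᵢ+n₀ᵢ.
Stratum 1 (< 50 years): n₁ = 414, n₀ = 1977, n = 2391; a·n₀/n = 84·1977/2391 = 69.4555; c·n₁/n = 856·414/2391 = 148.2158
Stratum 2 (≥ 50 years): n₁ = 1692, n₀ = 2983, n = 4675; a·n₀/n = 293·2983/4675 = 186.9559; c·n₁/n = 844·1692/4675 = 305.4648
RR_MH = (69.4555 + 186.9559) / (148.2158 + 305.4648) = 256.4114 / 453.6806 = 0.56518

0.565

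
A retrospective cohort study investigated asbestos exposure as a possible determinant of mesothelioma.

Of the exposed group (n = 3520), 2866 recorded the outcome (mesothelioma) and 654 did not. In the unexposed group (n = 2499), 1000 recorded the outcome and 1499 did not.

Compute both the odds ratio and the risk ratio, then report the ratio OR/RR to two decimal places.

3.23

From the description: a = 2866, b = 654, c = 1000, d = 1499.
OR = (2866·1499)/(654·1000) = 4296134/654000 = 6.56901
Risk in exposed = 2866/3520 = 0.81420; risk in unexposed = 1000/2499 = 0.40016; RR = 2.03470
OR/RR = 6.56901 / 2.03470 = 3.22850
The outcome is not rare, so the OR lies further from 1 than the RR.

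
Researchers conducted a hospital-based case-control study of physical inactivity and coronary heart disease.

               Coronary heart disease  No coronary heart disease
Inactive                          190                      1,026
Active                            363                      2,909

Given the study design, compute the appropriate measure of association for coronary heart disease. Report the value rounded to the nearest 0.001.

1.484

Cells: a = 190, b = 1026, c = 363, d = 2909.
This is a hospital-based case-control study: participants were sampled on outcome status, so risks in the source population cannot be estimated directly — relative risk is not valid here. The odds ratio is the appropriate measure.
OR = (a·d)/(b·c) = (190 × 2909) / (1026 × 363) = 552710 / 372438 = 1.48403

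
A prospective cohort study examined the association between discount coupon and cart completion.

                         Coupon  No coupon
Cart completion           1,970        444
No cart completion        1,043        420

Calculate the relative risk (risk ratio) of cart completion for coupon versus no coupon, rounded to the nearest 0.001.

Reading the table with exposure as columns: a = 1970 (Coupon, case), b = 1043 (Coupon, non-case), c = 444 (No coupon, case), d = 420.
Risk in exposed = 1970/3013 = 0.65383; risk in unexposed = 444/864 = 0.51389.
RR = 0.65383 / 0.51389 = 1.27232
The risk among the exposed is 1.27 times that among the unexposed.

1.272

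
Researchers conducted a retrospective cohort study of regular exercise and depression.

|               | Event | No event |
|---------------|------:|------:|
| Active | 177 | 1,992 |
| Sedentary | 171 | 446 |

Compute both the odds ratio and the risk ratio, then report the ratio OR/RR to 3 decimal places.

0.787

Cells: a = 177, b = 1992, c = 171, d = 446.
OR = (177·446)/(1992·171) = 78942/340632 = 0.23175
Risk in exposed = 177/2169 = 0.08160; risk in unexposed = 171/617 = 0.27715; RR = 0.29444
OR/RR = 0.23175 / 0.29444 = 0.78708
The outcome is not rare, so the OR lies further from 1 than the RR.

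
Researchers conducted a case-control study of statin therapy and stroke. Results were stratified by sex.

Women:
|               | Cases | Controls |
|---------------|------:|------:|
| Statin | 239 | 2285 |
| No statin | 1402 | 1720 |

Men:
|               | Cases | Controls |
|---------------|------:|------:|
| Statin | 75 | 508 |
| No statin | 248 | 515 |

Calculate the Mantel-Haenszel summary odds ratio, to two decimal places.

OR_MH = Σ(aᵢdᵢ/nᵢ) / Σ(bᵢcᵢ/nᵢ), where nᵢ is the stratum total.
Stratum 1 (Women): n = 5646; a·d/n = 239·1720/5646 = 72.8091; b·c/n = 2285·1402/5646 = 567.4052
Stratum 2 (Men): n = 1346; a·d/n = 75·515/1346 = 28.6961; b·c/n = 508·248/1346 = 93.5988
OR_MH = (72.8091 + 28.6961) / (567.4052 + 93.5988) = 101.5052 / 661.0041 = 0.15356

0.15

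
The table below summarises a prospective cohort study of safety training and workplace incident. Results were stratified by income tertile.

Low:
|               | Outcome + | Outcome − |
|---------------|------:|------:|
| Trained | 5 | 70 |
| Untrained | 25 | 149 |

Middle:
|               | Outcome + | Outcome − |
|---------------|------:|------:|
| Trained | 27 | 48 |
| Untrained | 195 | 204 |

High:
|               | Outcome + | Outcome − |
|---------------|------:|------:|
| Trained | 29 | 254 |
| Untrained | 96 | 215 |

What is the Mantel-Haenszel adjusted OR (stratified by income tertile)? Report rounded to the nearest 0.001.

OR_MH = Σ(aᵢdᵢ/nᵢ) / Σ(bᵢcᵢ/nᵢ), where nᵢ is the stratum total.
Stratum 1 (Low): n = 249; a·d/n = 5·149/249 = 2.9920; b·c/n = 70·25/249 = 7.0281
Stratum 2 (Middle): n = 474; a·d/n = 27·204/474 = 11.6203; b·c/n = 48·195/474 = 19.7468
Stratum 3 (High): n = 594; a·d/n = 29·215/594 = 10.4966; b·c/n = 254·96/594 = 41.0505
OR_MH = (2.9920 + 11.6203 + 10.4966) / (7.0281 + 19.7468 + 41.0505) = 25.1089 / 67.8255 = 0.37020

0.370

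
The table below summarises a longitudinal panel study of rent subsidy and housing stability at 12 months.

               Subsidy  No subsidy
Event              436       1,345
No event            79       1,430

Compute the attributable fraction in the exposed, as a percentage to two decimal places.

Reading the table with exposure as columns: a = 436 (Subsidy, case), b = 79 (Subsidy, non-case), c = 1345 (No subsidy, case), d = 1430.
Risk in exposed = 436/515 = 0.84660; risk in unexposed = 1345/2775 = 0.48468.
RR = 0.84660/0.48468 = 1.74671
AR% = (RR − 1)/RR × 100 = (1.74671 − 1)/1.74671 × 100 = 42.7494%

42.75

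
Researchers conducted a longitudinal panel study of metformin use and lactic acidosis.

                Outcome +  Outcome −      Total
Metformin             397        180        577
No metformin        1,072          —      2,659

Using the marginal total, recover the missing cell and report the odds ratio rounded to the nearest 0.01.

3.27

The missing cell is in the unexposed row: 2659 − 1072 = 1587.
So a = 397, b = 180, c = 1072, d = 1587.
OR = (a·d)/(b·c) = (397 × 1587) / (180 × 1072) = 630039 / 192960 = 3.26513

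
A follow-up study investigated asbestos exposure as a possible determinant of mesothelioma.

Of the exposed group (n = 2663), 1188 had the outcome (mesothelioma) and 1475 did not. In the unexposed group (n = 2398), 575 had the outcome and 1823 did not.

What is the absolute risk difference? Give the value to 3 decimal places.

0.206

From the description: a = 1188, b = 1475, c = 575, d = 1823.
Risk in exposed = 1188/2663 = 0.446113; risk in unexposed = 575/2398 = 0.239783.
Risk difference = 0.446113 − 0.239783 = 0.206330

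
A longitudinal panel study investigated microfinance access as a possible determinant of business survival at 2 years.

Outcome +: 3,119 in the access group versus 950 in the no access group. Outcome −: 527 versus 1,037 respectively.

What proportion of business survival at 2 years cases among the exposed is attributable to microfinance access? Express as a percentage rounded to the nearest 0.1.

44.1

From the description: a = 3119, b = 527, c = 950, d = 1037.
Risk in exposed = 3119/3646 = 0.85546; risk in unexposed = 950/1987 = 0.47811.
RR = 0.85546/0.47811 = 1.78926
AR% = (RR − 1)/RR × 100 = (1.78926 − 1)/1.78926 × 100 = 44.1109%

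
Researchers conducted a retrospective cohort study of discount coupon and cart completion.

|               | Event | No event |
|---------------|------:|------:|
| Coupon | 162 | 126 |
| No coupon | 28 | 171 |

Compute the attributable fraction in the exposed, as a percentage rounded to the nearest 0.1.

Cells: a = 162, b = 126, c = 28, d = 171.
Risk in exposed = 162/288 = 0.56250; risk in unexposed = 28/199 = 0.14070.
RR = 0.56250/0.14070 = 3.99777
AR% = (RR − 1)/RR × 100 = (3.99777 − 1)/3.99777 × 100 = 74.9860%

75.0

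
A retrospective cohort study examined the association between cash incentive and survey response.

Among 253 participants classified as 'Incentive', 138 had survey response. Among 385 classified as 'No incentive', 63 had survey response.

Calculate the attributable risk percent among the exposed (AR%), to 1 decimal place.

70.0

From the description: a = 138, b = 115, c = 63, d = 322.
Risk in exposed = 138/253 = 0.54545; risk in unexposed = 63/385 = 0.16364.
RR = 0.54545/0.16364 = 3.33333
AR% = (RR − 1)/RR × 100 = (3.33333 − 1)/3.33333 × 100 = 70.0000%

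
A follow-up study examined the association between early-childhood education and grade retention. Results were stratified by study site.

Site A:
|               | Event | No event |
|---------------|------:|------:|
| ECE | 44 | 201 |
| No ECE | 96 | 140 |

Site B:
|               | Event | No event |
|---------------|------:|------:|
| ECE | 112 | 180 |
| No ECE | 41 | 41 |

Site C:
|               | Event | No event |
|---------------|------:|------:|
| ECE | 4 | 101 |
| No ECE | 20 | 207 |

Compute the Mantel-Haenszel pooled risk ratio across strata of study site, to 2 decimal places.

RR_MH = Σ(aᵢ·n₀ᵢ/nᵢ) / Σ(cᵢ·n₁ᵢ/nᵢ), with n₁ᵢ = aᵢ+bᵢ (exposed), n₀ᵢ = cᵢ+dᵢ (unexposed), nᵢ = n₁ᵢ+n₀ᵢ.
Stratum 1 (Site A): n₁ = 245, n₀ = 236, n = 481; a·n₀/n = 44·236/481 = 21.5884; c·n₁/n = 96·245/481 = 48.8981
Stratum 2 (Site B): n₁ = 292, n₀ = 82, n = 374; a·n₀/n = 112·82/374 = 24.5561; c·n₁/n = 41·292/374 = 32.0107
Stratum 3 (Site C): n₁ = 105, n₀ = 227, n = 332; a·n₀/n = 4·227/332 = 2.7349; c·n₁/n = 20·105/332 = 6.3253
RR_MH = (21.5884 + 24.5561 + 2.7349) / (48.8981 + 32.0107 + 6.3253) = 48.8794 / 87.2341 = 0.56032

0.56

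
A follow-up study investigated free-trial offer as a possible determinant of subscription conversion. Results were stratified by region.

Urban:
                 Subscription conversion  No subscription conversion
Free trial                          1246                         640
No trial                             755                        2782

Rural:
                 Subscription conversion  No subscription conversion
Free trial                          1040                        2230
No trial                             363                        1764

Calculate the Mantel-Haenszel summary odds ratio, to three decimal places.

4.095

OR_MH = Σ(aᵢdᵢ/nᵢ) / Σ(bᵢcᵢ/nᵢ), where nᵢ is the stratum total.
Stratum 1 (Urban): n = 5423; a·d/n = 1246·2782/5423 = 639.1982; b·c/n = 640·755/5423 = 89.1020
Stratum 2 (Rural): n = 5397; a·d/n = 1040·1764/5397 = 339.9222; b·c/n = 2230·363/5397 = 149.9889
OR_MH = (639.1982 + 339.9222) / (89.1020 + 149.9889) = 979.1204 / 239.0909 = 4.09518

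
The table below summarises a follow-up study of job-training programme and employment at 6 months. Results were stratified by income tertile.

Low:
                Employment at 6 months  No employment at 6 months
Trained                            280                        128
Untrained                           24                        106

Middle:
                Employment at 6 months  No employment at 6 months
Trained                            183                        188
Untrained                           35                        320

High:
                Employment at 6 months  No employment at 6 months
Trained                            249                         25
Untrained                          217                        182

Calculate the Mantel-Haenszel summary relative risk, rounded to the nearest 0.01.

2.45

RR_MH = Σ(aᵢ·n₀ᵢ/nᵢ) / Σ(cᵢ·n₁ᵢ/nᵢ), with n₁ᵢ = aᵢ+bᵢ (exposed), n₀ᵢ = cᵢ+dᵢ (unexposed), nᵢ = n₁ᵢ+n₀ᵢ.
Stratum 1 (Low): n₁ = 408, n₀ = 130, n = 538; a·n₀/n = 280·130/538 = 67.6580; c·n₁/n = 24·408/538 = 18.2007
Stratum 2 (Middle): n₁ = 371, n₀ = 355, n = 726; a·n₀/n = 183·355/726 = 89.4835; c·n₁/n = 35·371/726 = 17.8857
Stratum 3 (High): n₁ = 274, n₀ = 399, n = 673; a·n₀/n = 249·399/673 = 147.6241; c·n₁/n = 217·274/673 = 88.3477
RR_MH = (67.6580 + 89.4835 + 147.6241) / (18.2007 + 17.8857 + 88.3477) = 304.7655 / 124.4341 = 2.44921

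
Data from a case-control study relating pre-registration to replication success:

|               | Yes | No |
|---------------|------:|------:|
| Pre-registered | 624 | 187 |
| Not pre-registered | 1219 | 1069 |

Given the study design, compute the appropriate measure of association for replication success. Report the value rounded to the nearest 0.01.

Cells: a = 624, b = 187, c = 1219, d = 1069.
This is a case-control study: participants were sampled on outcome status, so risks in the source population cannot be estimated directly — relative risk is not valid here. The odds ratio is the appropriate measure.
OR = (a·d)/(b·c) = (624 × 1069) / (187 × 1219) = 667056 / 227953 = 2.92629

2.93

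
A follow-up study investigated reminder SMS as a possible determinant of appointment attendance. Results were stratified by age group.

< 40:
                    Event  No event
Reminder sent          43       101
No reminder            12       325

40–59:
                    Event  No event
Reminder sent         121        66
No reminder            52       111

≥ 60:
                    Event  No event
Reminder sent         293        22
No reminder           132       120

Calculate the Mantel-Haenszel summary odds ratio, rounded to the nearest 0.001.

OR_MH = Σ(aᵢdᵢ/nᵢ) / Σ(bᵢcᵢ/nᵢ), where nᵢ is the stratum total.
Stratum 1 (< 40): n = 481; a·d/n = 43·325/481 = 29.0541; b·c/n = 101·12/481 = 2.5198
Stratum 2 (40–59): n = 350; a·d/n = 121·111/350 = 38.3743; b·c/n = 66·52/350 = 9.8057
Stratum 3 (≥ 60): n = 567; a·d/n = 293·120/567 = 62.0106; b·c/n = 22·132/567 = 5.1217
OR_MH = (29.0541 + 38.3743 + 62.0106) / (2.5198 + 9.8057 + 5.1217) = 129.4389 / 17.4472 = 7.41891

7.419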